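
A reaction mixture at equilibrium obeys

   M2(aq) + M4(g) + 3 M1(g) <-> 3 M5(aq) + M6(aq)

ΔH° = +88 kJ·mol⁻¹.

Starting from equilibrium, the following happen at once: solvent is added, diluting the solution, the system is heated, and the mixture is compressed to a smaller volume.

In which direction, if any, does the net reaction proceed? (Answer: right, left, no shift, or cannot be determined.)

Dilution lowers every aqueous concentration by the same factor. Δn_aq = 4 − 1 = +3, so the system shifts toward the side with more dissolved moles — to the right.
The forward reaction is endothermic. Raising T favours the endothermic direction — shift to the right.
Gas moles: reactants 4, products 0 (Δn_gas = -4). Compression shifts the system toward the side with fewer moles of gas — to the right.
All effects act in the same direction — net shift to the right.

right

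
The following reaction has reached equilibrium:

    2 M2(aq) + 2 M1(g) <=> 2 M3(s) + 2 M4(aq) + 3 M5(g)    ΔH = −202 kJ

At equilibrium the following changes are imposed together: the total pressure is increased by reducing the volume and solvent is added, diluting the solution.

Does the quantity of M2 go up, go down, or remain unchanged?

Gas moles: reactants 2, products 3 (Δn_gas = +1). Compression shifts the system toward the side with fewer moles of gas — to the left.
Dilution scales every aqueous concentration by the same factor. Δn_aq = 2 − 2 = 0, so Q is unchanged — no shift.
The net shift is to the left. M2 is a reactant, so its amount increases.

increases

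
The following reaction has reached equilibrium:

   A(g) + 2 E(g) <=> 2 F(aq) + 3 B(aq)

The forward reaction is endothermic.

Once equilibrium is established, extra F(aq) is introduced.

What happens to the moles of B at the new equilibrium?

Adding F (aq), a product, drives the reaction to the left.
The net shift is to the left. B is a product, so its amount decreases.

decreases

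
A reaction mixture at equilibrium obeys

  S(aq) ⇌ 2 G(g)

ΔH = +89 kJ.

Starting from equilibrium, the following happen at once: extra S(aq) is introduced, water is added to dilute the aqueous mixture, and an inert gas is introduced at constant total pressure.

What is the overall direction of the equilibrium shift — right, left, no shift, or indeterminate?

cannot be determined

Adding S (aq), a reactant, drives the reaction to the right.
Dilution lowers every aqueous concentration by the same factor. Δn_aq = 0 − 1 = -1, so the system shifts toward the side with more dissolved moles — to the left.
Adding inert gas at constant total pressure expands the volume and lowers every reacting partial pressure. With Δn_gas = 2 − 0 = +2, Q moves away from K toward the side with fewer gas moles, so the system shifts toward the side with more gas moles — to the right.
The individual effects push in opposite directions; without quantitative information the net direction cannot be determined.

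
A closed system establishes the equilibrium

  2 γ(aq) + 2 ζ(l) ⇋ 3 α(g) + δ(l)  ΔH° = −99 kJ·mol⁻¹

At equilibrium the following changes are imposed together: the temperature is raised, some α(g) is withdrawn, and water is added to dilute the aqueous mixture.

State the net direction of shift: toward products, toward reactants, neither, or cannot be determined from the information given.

The forward reaction is exothermic. Raising T favours the endothermic direction — shift to the left.
Removing α (g), a product, drives the reaction to the right.
Dilution lowers every aqueous concentration by the same factor. Δn_aq = 0 − 2 = -2, so the system shifts toward the side with more dissolved moles — to the left.
The individual effects push in opposite directions; without quantitative information the net direction cannot be determined.

cannot be determined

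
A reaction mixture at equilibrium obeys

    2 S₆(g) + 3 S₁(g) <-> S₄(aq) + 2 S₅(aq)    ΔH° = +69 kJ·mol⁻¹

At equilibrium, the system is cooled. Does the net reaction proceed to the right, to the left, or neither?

left

The forward reaction is endothermic. Lowering T favours the exothermic direction — shift to the left.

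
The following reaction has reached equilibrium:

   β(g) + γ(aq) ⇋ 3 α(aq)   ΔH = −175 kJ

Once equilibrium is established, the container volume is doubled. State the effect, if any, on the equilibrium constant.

unchanged

The equilibrium constant depends only on temperature. This perturbation may move the position of equilibrium, but since T is unchanged, K itself is unchanged.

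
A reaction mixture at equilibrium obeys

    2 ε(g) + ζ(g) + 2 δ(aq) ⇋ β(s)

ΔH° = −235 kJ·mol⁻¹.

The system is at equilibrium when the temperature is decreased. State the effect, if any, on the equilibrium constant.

increases

K depends on temperature via the van 't Hoff relation. The forward reaction is exothermic, so lowering T increases K.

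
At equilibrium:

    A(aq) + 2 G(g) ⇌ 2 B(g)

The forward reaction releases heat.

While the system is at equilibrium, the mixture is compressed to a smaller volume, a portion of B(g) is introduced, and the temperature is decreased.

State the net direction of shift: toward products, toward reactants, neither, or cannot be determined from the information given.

cannot be determined

Gas moles: reactants 2, products 2. Δn_gas = 0, so a volume change leaves Q equal to K — no shift from this change.
Adding B (g), a product, drives the reaction to the left.
The forward reaction is exothermic. Lowering T favours the exothermic direction — shift to the right.
The individual effects push in opposite directions; without quantitative information the net direction cannot be determined.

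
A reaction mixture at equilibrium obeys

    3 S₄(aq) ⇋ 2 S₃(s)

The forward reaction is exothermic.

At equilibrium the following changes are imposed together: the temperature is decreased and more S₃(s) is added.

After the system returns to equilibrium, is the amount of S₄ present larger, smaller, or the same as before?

decreases

The forward reaction is exothermic. Lowering T favours the exothermic direction — shift to the right.
S₃ is a pure solid; its activity is 1 regardless of amount, so Q is unaffected — no shift from this change.
The net shift is to the right. S₄ is a reactant, so its amount decreases.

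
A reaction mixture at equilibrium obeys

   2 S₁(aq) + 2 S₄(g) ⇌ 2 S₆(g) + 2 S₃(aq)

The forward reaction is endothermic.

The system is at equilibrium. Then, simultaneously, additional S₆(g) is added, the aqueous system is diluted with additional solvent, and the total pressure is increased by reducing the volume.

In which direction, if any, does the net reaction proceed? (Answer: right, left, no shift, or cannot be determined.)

left

Adding S₆ (g), a product, drives the reaction to the left.
Dilution scales every aqueous concentration by the same factor. Δn_aq = 2 − 2 = 0, so Q is unchanged — no shift.
Gas moles: reactants 2, products 2. Δn_gas = 0, so a volume change leaves Q equal to K — no shift from this change.
Only the nonzero effect(s) matter; the net shift is to the left.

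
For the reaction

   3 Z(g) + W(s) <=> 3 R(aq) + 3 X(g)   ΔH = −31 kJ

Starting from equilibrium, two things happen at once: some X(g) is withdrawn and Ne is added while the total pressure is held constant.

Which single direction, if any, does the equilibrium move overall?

Removing X (g), a product, drives the reaction to the right.
Adding inert gas at constant total pressure expands the volume, scaling every reacting partial pressure by the same factor. Δn_gas = 3 − 3 = 0, so Q is unchanged — no shift.
Only the nonzero effect(s) matter; the net shift is to the right.

right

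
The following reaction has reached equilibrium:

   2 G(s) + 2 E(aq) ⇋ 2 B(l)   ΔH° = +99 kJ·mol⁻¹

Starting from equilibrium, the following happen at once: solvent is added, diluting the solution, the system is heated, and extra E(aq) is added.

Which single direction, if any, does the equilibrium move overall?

Dilution lowers every aqueous concentration by the same factor. Δn_aq = 0 − 2 = -2, so the system shifts toward the side with more dissolved moles — to the left.
The forward reaction is endothermic. Raising T favours the endothermic direction — shift to the right.
Adding E (aq), a reactant, drives the reaction to the right.
The individual effects push in opposite directions; without quantitative information the net direction cannot be determined.

cannot be determined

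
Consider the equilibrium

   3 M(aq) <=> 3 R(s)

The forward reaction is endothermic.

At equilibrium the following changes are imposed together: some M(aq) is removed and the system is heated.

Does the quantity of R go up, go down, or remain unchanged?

Removing M (aq), a reactant, drives the reaction to the left.
The forward reaction is endothermic. Raising T favours the endothermic direction — shift to the right.
The two effects oppose each other, so the net shift — and hence the change in R — cannot be determined from the given information.

cannot be determined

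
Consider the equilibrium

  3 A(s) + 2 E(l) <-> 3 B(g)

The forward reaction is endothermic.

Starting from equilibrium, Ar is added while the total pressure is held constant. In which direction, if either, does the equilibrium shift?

Adding inert gas at constant total pressure expands the volume and lowers every reacting partial pressure. With Δn_gas = 3 − 0 = +3, Q moves away from K toward the side with fewer gas moles, so the system shifts toward the side with more gas moles — to the right.

right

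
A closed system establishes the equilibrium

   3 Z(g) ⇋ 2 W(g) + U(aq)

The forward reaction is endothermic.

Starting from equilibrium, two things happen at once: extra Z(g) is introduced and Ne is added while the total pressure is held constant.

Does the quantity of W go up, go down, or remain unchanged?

cannot be determined

Adding Z (g), a reactant, drives the reaction to the right.
Adding inert gas at constant total pressure expands the volume and lowers every reacting partial pressure. With Δn_gas = 2 − 3 = -1, Q moves away from K toward the side with fewer gas moles, so the system shifts toward the side with more gas moles — to the left.
The two effects oppose each other, so the net shift — and hence the change in W — cannot be determined from the given information.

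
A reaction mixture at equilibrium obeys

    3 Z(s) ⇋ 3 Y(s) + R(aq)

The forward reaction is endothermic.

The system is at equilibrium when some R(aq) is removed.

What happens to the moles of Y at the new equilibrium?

increases

Removing R (aq), a product, drives the reaction to the right.
The net shift is to the right. Y is a product, so its amount increases.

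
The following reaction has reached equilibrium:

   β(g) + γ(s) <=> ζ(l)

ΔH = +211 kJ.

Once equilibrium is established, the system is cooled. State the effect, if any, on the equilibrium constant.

decreases

K depends on temperature via the van 't Hoff relation. The forward reaction is endothermic, so lowering T decreases K.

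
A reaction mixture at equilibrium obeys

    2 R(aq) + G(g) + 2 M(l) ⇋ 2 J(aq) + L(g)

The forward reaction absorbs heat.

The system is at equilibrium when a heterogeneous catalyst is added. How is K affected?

unchanged

The equilibrium constant depends only on temperature. This perturbation changes neither the position of equilibrium nor K.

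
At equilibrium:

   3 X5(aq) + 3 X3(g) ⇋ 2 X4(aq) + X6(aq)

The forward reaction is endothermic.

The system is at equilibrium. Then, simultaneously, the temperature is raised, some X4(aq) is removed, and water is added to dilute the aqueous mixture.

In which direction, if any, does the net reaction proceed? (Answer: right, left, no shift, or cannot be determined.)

The forward reaction is endothermic. Raising T favours the endothermic direction — shift to the right.
Removing X4 (aq), a product, drives the reaction to the right.
Dilution scales every aqueous concentration by the same factor. Δn_aq = 3 − 3 = 0, so Q is unchanged — no shift.
Only the nonzero effect(s) matter; the net shift is to the right.

right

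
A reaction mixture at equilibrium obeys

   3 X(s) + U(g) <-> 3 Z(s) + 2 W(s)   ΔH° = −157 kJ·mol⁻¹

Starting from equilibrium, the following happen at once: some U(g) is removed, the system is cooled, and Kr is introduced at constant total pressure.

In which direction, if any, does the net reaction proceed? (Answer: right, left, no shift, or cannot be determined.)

cannot be determined

Removing U (g), a reactant, drives the reaction to the left.
The forward reaction is exothermic. Lowering T favours the exothermic direction — shift to the right.
Adding inert gas at constant total pressure expands the volume and lowers every reacting partial pressure. With Δn_gas = 0 − 1 = -1, Q moves away from K toward the side with fewer gas moles, so the system shifts toward the side with more gas moles — to the left.
The individual effects push in opposite directions; without quantitative information the net direction cannot be determined.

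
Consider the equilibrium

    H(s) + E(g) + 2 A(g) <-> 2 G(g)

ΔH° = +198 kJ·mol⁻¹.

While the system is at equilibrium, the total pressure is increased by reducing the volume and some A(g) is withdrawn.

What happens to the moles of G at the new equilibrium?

Gas moles: reactants 3, products 2 (Δn_gas = -1). Compression shifts the system toward the side with fewer moles of gas — to the right.
Removing A (g), a reactant, drives the reaction to the left.
The two effects oppose each other, so the net shift — and hence the change in G — cannot be determined from the given information.

cannot be determined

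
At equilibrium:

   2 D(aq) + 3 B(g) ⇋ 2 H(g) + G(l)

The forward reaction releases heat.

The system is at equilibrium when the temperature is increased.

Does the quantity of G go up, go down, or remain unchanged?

decreases

The forward reaction is exothermic. Raising T favours the endothermic direction — shift to the left.
The net shift is to the left. G is a product, so its amount decreases.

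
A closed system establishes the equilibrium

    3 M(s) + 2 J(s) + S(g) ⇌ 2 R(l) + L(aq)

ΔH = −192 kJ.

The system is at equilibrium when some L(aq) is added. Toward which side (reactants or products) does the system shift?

Adding L (aq), a product, drives the reaction to the left.

left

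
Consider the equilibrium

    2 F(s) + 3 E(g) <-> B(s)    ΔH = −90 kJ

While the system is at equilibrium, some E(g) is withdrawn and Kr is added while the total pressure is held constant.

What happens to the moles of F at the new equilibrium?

Removing E (g), a reactant, drives the reaction to the left.
Adding inert gas at constant total pressure expands the volume and lowers every reacting partial pressure. With Δn_gas = 0 − 3 = -3, Q moves away from K toward the side with fewer gas moles, so the system shifts toward the side with more gas moles — to the left.
The net shift is to the left. F is a reactant, so its amount increases.

increases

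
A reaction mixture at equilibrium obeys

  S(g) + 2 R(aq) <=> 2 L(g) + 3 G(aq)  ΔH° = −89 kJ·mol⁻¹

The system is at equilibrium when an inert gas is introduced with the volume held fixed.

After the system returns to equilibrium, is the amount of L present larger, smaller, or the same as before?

unchanged

At constant volume, adding an inert gas leaves every reacting species' partial pressure unchanged, so Q is unchanged — no shift from this change.
No net shift occurs, so the amount of L is unchanged.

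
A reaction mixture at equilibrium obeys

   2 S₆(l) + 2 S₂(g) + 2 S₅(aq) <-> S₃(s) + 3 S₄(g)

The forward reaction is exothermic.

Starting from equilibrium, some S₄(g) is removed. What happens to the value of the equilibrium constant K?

The equilibrium constant depends only on temperature. This perturbation may move the position of equilibrium, but since T is unchanged, K itself is unchanged.

unchanged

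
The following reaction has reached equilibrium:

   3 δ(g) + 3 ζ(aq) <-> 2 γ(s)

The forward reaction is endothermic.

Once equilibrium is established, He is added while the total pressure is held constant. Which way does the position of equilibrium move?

left

Adding inert gas at constant total pressure expands the volume and lowers every reacting partial pressure. With Δn_gas = 0 − 3 = -3, Q moves away from K toward the side with fewer gas moles, so the system shifts toward the side with more gas moles — to the left.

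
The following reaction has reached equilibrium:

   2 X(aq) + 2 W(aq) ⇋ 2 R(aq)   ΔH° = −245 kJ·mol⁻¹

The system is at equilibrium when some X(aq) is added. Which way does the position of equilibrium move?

right

Adding X (aq), a reactant, drives the reaction to the right.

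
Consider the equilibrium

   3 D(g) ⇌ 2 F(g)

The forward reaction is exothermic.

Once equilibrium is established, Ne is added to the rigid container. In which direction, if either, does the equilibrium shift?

no shift

At constant volume, adding an inert gas leaves every reacting species' partial pressure unchanged, so Q is unchanged — no shift from this change.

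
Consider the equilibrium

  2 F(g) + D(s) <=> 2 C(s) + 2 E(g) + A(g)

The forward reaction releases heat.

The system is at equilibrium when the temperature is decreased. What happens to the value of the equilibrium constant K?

increases

K depends on temperature via the van 't Hoff relation. The forward reaction is exothermic, so lowering T increases K.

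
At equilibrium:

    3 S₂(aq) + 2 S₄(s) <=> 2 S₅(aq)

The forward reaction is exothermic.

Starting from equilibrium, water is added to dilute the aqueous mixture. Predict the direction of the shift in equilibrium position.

left

Dilution lowers every aqueous concentration by the same factor. Δn_aq = 2 − 3 = -1, so the system shifts toward the side with more dissolved moles — to the left.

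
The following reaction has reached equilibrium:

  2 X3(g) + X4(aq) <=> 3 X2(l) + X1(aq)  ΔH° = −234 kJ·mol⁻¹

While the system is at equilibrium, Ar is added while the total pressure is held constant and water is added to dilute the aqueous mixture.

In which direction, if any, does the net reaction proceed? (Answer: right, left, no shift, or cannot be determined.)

Adding inert gas at constant total pressure expands the volume and lowers every reacting partial pressure. With Δn_gas = 0 − 2 = -2, Q moves away from K toward the side with fewer gas moles, so the system shifts toward the side with more gas moles — to the left.
Dilution scales every aqueous concentration by the same factor. Δn_aq = 1 − 1 = 0, so Q is unchanged — no shift.
Only the nonzero effect(s) matter; the net shift is to the left.

left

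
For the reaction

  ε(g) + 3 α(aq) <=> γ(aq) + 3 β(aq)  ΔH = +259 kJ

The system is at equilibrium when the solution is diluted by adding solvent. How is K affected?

The equilibrium constant depends only on temperature. This perturbation may move the position of equilibrium, but since T is unchanged, K itself is unchanged.

unchanged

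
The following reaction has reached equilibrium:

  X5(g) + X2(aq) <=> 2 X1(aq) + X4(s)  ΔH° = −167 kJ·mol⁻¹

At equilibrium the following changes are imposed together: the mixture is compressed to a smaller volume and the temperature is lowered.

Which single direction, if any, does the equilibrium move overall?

right

Gas moles: reactants 1, products 0 (Δn_gas = -1). Compression shifts the system toward the side with fewer moles of gas — to the right.
The forward reaction is exothermic. Lowering T favours the exothermic direction — shift to the right.
All effects act in the same direction — net shift to the right.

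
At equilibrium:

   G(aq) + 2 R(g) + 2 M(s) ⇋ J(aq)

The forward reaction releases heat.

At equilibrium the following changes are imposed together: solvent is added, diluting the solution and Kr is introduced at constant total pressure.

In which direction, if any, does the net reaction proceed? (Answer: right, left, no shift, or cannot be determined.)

left

Dilution scales every aqueous concentration by the same factor. Δn_aq = 1 − 1 = 0, so Q is unchanged — no shift.
Adding inert gas at constant total pressure expands the volume and lowers every reacting partial pressure. With Δn_gas = 0 − 2 = -2, Q moves away from K toward the side with fewer gas moles, so the system shifts toward the side with more gas moles — to the left.
Only the nonzero effect(s) matter; the net shift is to the left.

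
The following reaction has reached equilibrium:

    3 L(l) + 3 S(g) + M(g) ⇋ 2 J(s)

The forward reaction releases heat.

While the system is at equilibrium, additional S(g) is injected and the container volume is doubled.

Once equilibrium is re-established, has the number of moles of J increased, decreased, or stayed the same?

cannot be determined

Adding S (g), a reactant, drives the reaction to the right.
Gas moles: reactants 4, products 0 (Δn_gas = -4). Expansion shifts the system toward the side with more moles of gas — to the left.
The two effects oppose each other, so the net shift — and hence the change in J — cannot be determined from the given information.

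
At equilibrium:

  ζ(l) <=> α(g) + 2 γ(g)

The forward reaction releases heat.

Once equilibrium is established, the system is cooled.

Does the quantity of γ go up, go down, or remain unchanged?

increases

The forward reaction is exothermic. Lowering T favours the exothermic direction — shift to the right.
The net shift is to the right. γ is a product, so its amount increases.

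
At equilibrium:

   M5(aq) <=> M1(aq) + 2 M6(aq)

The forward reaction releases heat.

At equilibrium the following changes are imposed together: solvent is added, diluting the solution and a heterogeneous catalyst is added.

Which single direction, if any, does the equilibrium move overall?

right

Dilution lowers every aqueous concentration by the same factor. Δn_aq = 3 − 1 = +2, so the system shifts toward the side with more dissolved moles — to the right.
A catalyst speeds both forward and reverse rates equally; it changes neither Q nor K — no shift from this change.
Only the nonzero effect(s) matter; the net shift is to the right.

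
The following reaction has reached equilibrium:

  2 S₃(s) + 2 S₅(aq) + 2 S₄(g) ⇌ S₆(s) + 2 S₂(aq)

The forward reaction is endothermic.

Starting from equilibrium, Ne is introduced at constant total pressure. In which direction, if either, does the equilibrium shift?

left

Adding inert gas at constant total pressure expands the volume and lowers every reacting partial pressure. With Δn_gas = 0 − 2 = -2, Q moves away from K toward the side with fewer gas moles, so the system shifts toward the side with more gas moles — to the left.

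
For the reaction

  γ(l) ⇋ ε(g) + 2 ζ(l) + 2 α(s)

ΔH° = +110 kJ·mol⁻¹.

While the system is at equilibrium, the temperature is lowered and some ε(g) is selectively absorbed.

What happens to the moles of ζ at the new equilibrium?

The forward reaction is endothermic. Lowering T favours the exothermic direction — shift to the left.
Removing ε (g), a product, drives the reaction to the right.
The two effects oppose each other, so the net shift — and hence the change in ζ — cannot be determined from the given information.

cannot be determined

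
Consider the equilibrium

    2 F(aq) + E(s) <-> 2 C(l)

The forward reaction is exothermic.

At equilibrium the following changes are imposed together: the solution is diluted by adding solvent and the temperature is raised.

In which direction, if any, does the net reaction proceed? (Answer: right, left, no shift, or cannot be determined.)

left

Dilution lowers every aqueous concentration by the same factor. Δn_aq = 0 − 2 = -2, so the system shifts toward the side with more dissolved moles — to the left.
The forward reaction is exothermic. Raising T favours the endothermic direction — shift to the left.
All effects act in the same direction — net shift to the left.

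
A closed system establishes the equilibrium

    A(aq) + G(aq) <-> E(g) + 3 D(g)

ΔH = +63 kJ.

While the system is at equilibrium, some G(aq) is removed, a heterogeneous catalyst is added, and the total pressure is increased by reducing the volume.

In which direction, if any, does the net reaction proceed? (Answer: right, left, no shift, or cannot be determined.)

left

Removing G (aq), a reactant, drives the reaction to the left.
A catalyst speeds both forward and reverse rates equally; it changes neither Q nor K — no shift from this change.
Gas moles: reactants 0, products 4 (Δn_gas = +4). Compression shifts the system toward the side with fewer moles of gas — to the left.
Only the nonzero effect(s) matter; the net shift is to the left.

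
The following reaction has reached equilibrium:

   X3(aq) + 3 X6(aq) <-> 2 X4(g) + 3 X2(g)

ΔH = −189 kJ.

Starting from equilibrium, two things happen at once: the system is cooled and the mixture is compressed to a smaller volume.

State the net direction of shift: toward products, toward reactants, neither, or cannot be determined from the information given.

cannot be determined

The forward reaction is exothermic. Lowering T favours the exothermic direction — shift to the right.
Gas moles: reactants 0, products 5 (Δn_gas = +5). Compression shifts the system toward the side with fewer moles of gas — to the left.
The individual effects push in opposite directions; without quantitative information the net direction cannot be determined.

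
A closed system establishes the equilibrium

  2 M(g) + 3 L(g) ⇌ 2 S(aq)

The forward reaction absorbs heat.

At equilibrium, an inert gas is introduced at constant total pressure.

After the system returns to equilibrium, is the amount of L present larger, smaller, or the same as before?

increases

Adding inert gas at constant total pressure expands the volume and lowers every reacting partial pressure. With Δn_gas = 0 − 5 = -5, Q moves away from K toward the side with fewer gas moles, so the system shifts toward the side with more gas moles — to the left.
The net shift is to the left. L is a reactant, so its amount increases.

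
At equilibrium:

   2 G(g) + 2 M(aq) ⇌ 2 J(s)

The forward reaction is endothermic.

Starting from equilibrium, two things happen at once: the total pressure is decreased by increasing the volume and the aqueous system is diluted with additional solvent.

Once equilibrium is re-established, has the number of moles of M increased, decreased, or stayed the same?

increases

Gas moles: reactants 2, products 0 (Δn_gas = -2). Expansion shifts the system toward the side with more moles of gas — to the left.
Dilution lowers every aqueous concentration by the same factor. Δn_aq = 0 − 2 = -2, so the system shifts toward the side with more dissolved moles — to the left.
The net shift is to the left. M is a reactant, so its amount increases.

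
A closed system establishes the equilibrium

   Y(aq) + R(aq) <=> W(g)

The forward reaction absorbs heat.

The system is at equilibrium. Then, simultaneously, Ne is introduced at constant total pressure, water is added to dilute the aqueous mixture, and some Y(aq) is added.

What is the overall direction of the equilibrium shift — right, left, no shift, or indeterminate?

Adding inert gas at constant total pressure expands the volume and lowers every reacting partial pressure. With Δn_gas = 1 − 0 = +1, Q moves away from K toward the side with fewer gas moles, so the system shifts toward the side with more gas moles — to the right.
Dilution lowers every aqueous concentration by the same factor. Δn_aq = 0 − 2 = -2, so the system shifts toward the side with more dissolved moles — to the left.
Adding Y (aq), a reactant, drives the reaction to the right.
The individual effects push in opposite directions; without quantitative information the net direction cannot be determined.

cannot be determined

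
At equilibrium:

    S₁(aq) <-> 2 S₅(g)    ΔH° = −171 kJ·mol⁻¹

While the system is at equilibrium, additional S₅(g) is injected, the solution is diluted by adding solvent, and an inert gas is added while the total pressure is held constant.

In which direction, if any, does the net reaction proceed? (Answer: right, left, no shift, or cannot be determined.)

Adding S₅ (g), a product, drives the reaction to the left.
Dilution lowers every aqueous concentration by the same factor. Δn_aq = 0 − 1 = -1, so the system shifts toward the side with more dissolved moles — to the left.
Adding inert gas at constant total pressure expands the volume and lowers every reacting partial pressure. With Δn_gas = 2 − 0 = +2, Q moves away from K toward the side with fewer gas moles, so the system shifts toward the side with more gas moles — to the right.
The individual effects push in opposite directions; without quantitative information the net direction cannot be determined.

cannot be determined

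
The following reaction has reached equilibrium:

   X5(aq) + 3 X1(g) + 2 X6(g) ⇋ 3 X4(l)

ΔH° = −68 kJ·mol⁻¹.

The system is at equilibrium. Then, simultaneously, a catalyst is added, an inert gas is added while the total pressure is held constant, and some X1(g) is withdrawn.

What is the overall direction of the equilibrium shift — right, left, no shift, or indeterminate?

left

A catalyst speeds both forward and reverse rates equally; it changes neither Q nor K — no shift from this change.
Adding inert gas at constant total pressure expands the volume and lowers every reacting partial pressure. With Δn_gas = 0 − 5 = -5, Q moves away from K toward the side with fewer gas moles, so the system shifts toward the side with more gas moles — to the left.
Removing X1 (g), a reactant, drives the reaction to the left.
Only the nonzero effect(s) matter; the net shift is to the left.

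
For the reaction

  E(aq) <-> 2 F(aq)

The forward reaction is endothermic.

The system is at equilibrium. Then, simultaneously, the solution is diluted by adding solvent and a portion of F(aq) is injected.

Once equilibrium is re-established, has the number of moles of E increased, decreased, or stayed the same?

Dilution lowers every aqueous concentration by the same factor. Δn_aq = 2 − 1 = +1, so the system shifts toward the side with more dissolved moles — to the right.
Adding F (aq), a product, drives the reaction to the left.
The two effects oppose each other, so the net shift — and hence the change in E — cannot be determined from the given information.

cannot be determined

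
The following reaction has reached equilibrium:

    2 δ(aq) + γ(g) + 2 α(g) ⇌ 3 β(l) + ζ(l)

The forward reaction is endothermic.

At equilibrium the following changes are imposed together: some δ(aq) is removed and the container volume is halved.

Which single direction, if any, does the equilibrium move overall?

cannot be determined

Removing δ (aq), a reactant, drives the reaction to the left.
Gas moles: reactants 3, products 0 (Δn_gas = -3). Compression shifts the system toward the side with fewer moles of gas — to the right.
The individual effects push in opposite directions; without quantitative information the net direction cannot be determined.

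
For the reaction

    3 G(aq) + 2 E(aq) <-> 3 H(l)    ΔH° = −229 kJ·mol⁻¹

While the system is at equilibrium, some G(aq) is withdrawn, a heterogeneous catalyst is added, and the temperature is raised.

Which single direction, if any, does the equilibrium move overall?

left

Removing G (aq), a reactant, drives the reaction to the left.
A catalyst speeds both forward and reverse rates equally; it changes neither Q nor K — no shift from this change.
The forward reaction is exothermic. Raising T favours the endothermic direction — shift to the left.
Only the nonzero effect(s) matter; the net shift is to the left.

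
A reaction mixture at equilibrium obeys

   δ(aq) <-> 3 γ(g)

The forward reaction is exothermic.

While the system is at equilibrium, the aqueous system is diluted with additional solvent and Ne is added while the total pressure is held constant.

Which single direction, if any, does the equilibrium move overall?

Dilution lowers every aqueous concentration by the same factor. Δn_aq = 0 − 1 = -1, so the system shifts toward the side with more dissolved moles — to the left.
Adding inert gas at constant total pressure expands the volume and lowers every reacting partial pressure. With Δn_gas = 3 − 0 = +3, Q moves away from K toward the side with fewer gas moles, so the system shifts toward the side with more gas moles — to the right.
The individual effects push in opposite directions; without quantitative information the net direction cannot be determined.

cannot be determined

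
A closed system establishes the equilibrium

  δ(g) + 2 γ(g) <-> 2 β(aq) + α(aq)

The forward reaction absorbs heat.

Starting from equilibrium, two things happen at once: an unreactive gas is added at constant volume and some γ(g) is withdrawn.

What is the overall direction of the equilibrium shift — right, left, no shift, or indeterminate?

At constant volume, adding an inert gas leaves every reacting species' partial pressure unchanged, so Q is unchanged — no shift from this change.
Removing γ (g), a reactant, drives the reaction to the left.
Only the nonzero effect(s) matter; the net shift is to the left.

left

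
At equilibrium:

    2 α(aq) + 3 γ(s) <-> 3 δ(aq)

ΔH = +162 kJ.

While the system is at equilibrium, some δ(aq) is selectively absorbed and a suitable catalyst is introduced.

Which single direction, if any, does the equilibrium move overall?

right

Removing δ (aq), a product, drives the reaction to the right.
A catalyst speeds both forward and reverse rates equally; it changes neither Q nor K — no shift from this change.
Only the nonzero effect(s) matter; the net shift is to the right.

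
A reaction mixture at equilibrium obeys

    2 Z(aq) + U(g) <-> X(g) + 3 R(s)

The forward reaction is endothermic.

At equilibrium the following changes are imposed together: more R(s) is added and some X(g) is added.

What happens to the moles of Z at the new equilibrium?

R is a pure solid; its activity is 1 regardless of amount, so Q is unaffected — no shift from this change.
Adding X (g), a product, drives the reaction to the left.
The net shift is to the left. Z is a reactant, so its amount increases.

increases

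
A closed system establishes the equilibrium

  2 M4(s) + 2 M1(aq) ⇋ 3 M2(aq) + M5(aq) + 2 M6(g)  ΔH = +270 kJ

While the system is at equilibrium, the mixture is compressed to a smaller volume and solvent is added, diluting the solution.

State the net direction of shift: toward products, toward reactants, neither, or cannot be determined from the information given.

cannot be determined

Gas moles: reactants 0, products 2 (Δn_gas = +2). Compression shifts the system toward the side with fewer moles of gas — to the left.
Dilution lowers every aqueous concentration by the same factor. Δn_aq = 4 − 2 = +2, so the system shifts toward the side with more dissolved moles — to the right.
The individual effects push in opposite directions; without quantitative information the net direction cannot be determined.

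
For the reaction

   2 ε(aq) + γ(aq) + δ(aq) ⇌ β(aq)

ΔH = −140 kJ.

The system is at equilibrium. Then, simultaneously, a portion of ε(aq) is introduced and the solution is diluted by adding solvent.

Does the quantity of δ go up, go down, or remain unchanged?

Adding ε (aq), a reactant, drives the reaction to the right.
Dilution lowers every aqueous concentration by the same factor. Δn_aq = 1 − 4 = -3, so the system shifts toward the side with more dissolved moles — to the left.
The two effects oppose each other, so the net shift — and hence the change in δ — cannot be determined from the given information.

cannot be determined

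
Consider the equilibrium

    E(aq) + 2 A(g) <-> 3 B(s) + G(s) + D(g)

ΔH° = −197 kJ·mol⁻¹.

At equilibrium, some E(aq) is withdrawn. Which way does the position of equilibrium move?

Removing E (aq), a reactant, drives the reaction to the left.

left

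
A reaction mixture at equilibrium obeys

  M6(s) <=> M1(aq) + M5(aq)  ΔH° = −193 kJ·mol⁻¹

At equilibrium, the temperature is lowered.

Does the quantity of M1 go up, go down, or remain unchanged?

increases

The forward reaction is exothermic. Lowering T favours the exothermic direction — shift to the right.
The net shift is to the right. M1 is a product, so its amount increases.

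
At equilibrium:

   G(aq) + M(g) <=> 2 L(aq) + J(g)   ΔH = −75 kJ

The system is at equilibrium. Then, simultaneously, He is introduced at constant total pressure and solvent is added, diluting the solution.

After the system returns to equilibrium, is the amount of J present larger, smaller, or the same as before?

increases

Adding inert gas at constant total pressure expands the volume, scaling every reacting partial pressure by the same factor. Δn_gas = 1 − 1 = 0, so Q is unchanged — no shift.
Dilution lowers every aqueous concentration by the same factor. Δn_aq = 2 − 1 = +1, so the system shifts toward the side with more dissolved moles — to the right.
The net shift is to the right. J is a product, so its amount increases.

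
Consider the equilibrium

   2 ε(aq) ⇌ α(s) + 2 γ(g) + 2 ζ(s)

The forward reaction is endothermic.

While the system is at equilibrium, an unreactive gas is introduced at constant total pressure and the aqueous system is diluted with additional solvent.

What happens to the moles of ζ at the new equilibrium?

Adding inert gas at constant total pressure expands the volume and lowers every reacting partial pressure. With Δn_gas = 2 − 0 = +2, Q moves away from K toward the side with fewer gas moles, so the system shifts toward the side with more gas moles — to the right.
Dilution lowers every aqueous concentration by the same factor. Δn_aq = 0 − 2 = -2, so the system shifts toward the side with more dissolved moles — to the left.
The two effects oppose each other, so the net shift — and hence the change in ζ — cannot be determined from the given information.

cannot be determined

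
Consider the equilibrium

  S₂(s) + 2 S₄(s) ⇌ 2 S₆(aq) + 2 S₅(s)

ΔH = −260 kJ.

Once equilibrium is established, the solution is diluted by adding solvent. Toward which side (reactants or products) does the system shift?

Dilution lowers every aqueous concentration by the same factor. Δn_aq = 2 − 0 = +2, so the system shifts toward the side with more dissolved moles — to the right.

right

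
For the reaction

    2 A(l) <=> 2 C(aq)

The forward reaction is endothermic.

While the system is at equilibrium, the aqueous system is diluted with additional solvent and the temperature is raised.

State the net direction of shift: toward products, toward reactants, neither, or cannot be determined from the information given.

right

Dilution lowers every aqueous concentration by the same factor. Δn_aq = 2 − 0 = +2, so the system shifts toward the side with more dissolved moles — to the right.
The forward reaction is endothermic. Raising T favours the endothermic direction — shift to the right.
All effects act in the same direction — net shift to the right.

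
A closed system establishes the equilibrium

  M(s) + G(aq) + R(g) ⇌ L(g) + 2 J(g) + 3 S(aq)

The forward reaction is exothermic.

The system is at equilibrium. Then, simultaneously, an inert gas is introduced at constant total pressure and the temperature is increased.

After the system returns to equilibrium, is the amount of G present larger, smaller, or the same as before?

Adding inert gas at constant total pressure expands the volume and lowers every reacting partial pressure. With Δn_gas = 3 − 1 = +2, Q moves away from K toward the side with fewer gas moles, so the system shifts toward the side with more gas moles — to the right.
The forward reaction is exothermic. Raising T favours the endothermic direction — shift to the left.
The two effects oppose each other, so the net shift — and hence the change in G — cannot be determined from the given information.

cannot be determined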